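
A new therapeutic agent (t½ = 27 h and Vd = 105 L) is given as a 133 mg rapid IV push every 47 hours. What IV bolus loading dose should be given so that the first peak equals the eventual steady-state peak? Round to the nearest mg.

f = (1/2)^(47/27) ≈ 0.299216; accumulation ratio R = 1/(1−f) ≈ 1.42697.
Loading dose to hit Cmax,ss on first dose: D_load = D_maint·R ≈ 133 × 1.42697 ≈ 189.79 mg.

190 mg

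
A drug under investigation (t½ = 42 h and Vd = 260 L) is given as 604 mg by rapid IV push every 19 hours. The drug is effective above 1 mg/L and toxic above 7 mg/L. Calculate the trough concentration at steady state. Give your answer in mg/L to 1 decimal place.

k = ln2/t½ = ln2/42 ≈ 0.016504 h⁻¹; fraction remaining f = e^(−kτ) = e^(−0.016504×19) ≈ 0.7308.
At steady state, accumulation factor R = 1/(1 − e^(−kτ)) ≈ 3.7147.
Single-dose peak C₀ = D/Vd = 604/260 ≈ 2.323 mg/L.
Steady-state peak Cmax,ss = C₀·R ≈ 2.323 × 3.7147 ≈ 8.629 mg/L.
Steady-state trough Cmin,ss = Cmax,ss·f ≈ 8.629 × 0.7308 ≈ 6.306 mg/L.
Trough 6.3 mg/L vs MEC 1 mg/L: adequate.

6.3 mg/L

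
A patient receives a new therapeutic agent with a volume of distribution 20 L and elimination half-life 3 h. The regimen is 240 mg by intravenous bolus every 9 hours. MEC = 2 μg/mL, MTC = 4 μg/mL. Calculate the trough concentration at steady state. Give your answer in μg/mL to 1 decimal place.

The dosing interval is 3 half-lives, so f = 2^(−3) = 0.125.
At steady state, R = 1/(1 − 0.125) = 8/7.
Single-dose peak C₀ = D/Vd = 240/20 = 12 μg/mL.
Steady-state peak Cmax,ss = C₀·R = 12 × 8/7 ≈ 13.714 μg/mL.
Steady-state trough Cmin,ss = Cmax,ss·f ≈ 13.714 × 0.125 ≈ 1.714 μg/mL.
Trough 1.7 μg/mL vs MEC 2 μg/mL: subtherapeutic.

1.7 μg/mL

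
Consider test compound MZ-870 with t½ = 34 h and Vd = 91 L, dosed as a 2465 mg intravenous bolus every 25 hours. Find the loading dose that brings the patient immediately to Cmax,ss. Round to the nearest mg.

f = (1/2)^(25/34) ≈ 0.600696; accumulation ratio R = 1/(1−f) ≈ 2.50436.
Loading dose to hit Cmax,ss on first dose: D_load = D_maint·R ≈ 2465 × 2.50436 ≈ 6173.25 mg.

6173 mg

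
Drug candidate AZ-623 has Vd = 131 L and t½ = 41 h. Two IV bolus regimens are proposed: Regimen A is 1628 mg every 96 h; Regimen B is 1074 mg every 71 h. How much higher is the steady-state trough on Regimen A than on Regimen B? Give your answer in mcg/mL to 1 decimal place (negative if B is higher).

Regimen A: f = (1/2)^(96/41) ≈ 0.1973; Cmin,ss = (1628/131)·f/(1−f) ≈ 3.055 mcg/mL.
Regimen B: f = (1/2)^(71/41) ≈ 0.3011; Cmin,ss = (1074/131)·f/(1−f) ≈ 3.532 mcg/mL.
Difference ≈ 3.055 − 3.532 ≈ -0.477 mcg/mL.

-0.5 mcg/mL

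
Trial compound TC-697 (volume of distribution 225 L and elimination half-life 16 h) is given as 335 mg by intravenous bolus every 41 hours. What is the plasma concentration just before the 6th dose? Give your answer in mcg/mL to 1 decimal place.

f = (1/2)^(τ/t½) = (1/2)^(41/16) ≈ 0.1693.
C₀ = D/Vd = 335/225 ≈ 1.489 mcg/mL.
Before the 6th dose, 5 doses have been given. Superposition: Cmin = C₀·(f + f² + … + f^5).
≈ 1.489 × (0.1693 + 0.0287 + 0.0049 + 0.0008 + 0.0001) ≈ 1.489 × 0.2038 ≈ 0.303 mcg/mL.

0.3 mcg/mL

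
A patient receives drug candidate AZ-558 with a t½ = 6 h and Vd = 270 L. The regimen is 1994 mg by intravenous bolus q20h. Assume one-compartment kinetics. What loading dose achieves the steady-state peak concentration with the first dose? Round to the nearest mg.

2214 mg

f = (1/2)^(20/6) ≈ 0.099213; accumulation ratio R = 1/(1−f) ≈ 1.11014.
Loading dose to hit Cmax,ss on first dose: D_load = D_maint·R ≈ 1994 × 1.11014 ≈ 2213.62 mg.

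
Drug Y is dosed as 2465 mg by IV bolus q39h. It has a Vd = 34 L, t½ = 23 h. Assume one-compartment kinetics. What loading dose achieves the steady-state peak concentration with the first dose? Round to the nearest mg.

3566 mg

f = (1/2)^(39/23) ≈ 0.308715; accumulation ratio R = 1/(1−f) ≈ 1.44658.
Loading dose to hit Cmax,ss on first dose: D_load = D_maint·R ≈ 2465 × 1.44658 ≈ 3565.82 mg.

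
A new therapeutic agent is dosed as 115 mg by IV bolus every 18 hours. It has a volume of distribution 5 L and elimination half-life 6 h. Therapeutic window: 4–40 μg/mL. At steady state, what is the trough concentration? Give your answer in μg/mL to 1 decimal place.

3.3 μg/mL

τ = 18 h = 3 half-lives, so f = (1/2)^3 = 0.125.
At steady state, R = 1/(1 − 0.125) = 8/7.
Single-dose peak C₀ = D/Vd = 115/5 = 23 μg/mL.
Steady-state peak Cmax,ss = C₀·R = 23 × 8/7 ≈ 26.286 μg/mL.
Steady-state trough Cmin,ss = Cmax,ss·f ≈ 26.286 × 0.125 ≈ 3.286 μg/mL.
Trough 3.3 μg/mL vs MEC 4 μg/mL: subtherapeutic.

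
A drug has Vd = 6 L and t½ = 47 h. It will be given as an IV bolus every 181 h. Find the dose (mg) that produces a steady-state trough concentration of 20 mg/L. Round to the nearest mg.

τ/t½ = 181/47 ≈ 3.8511, so f = (1/2)^(181/47) ≈ 0.069297.
Cmin,ss = (D/Vd)·f/(1−f), so D = Cmin,ss·Vd·(1−f)/f.
D = 20 × 6 × (1−f)/f ≈ 20 × 6 × 13.43064 ≈ 1611.68 mg.

1612 mg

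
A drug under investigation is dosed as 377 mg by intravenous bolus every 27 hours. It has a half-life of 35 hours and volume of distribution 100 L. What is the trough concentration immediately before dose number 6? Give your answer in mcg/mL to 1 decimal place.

5.0 mcg/mL

f = (1/2)^(τ/t½) = (1/2)^(27/35) ≈ 0.5858.
C₀ = D/Vd = 377/100 ≈ 3.770 mcg/mL.
Before the 6th dose, 5 doses have been given. Superposition: Cmin = C₀·(f + f² + … + f^5).
≈ 3.770 × (0.5858 + 0.3432 + 0.2010 + 0.1178 + 0.0690) ≈ 3.770 × 1.3168 ≈ 4.964 mcg/mL.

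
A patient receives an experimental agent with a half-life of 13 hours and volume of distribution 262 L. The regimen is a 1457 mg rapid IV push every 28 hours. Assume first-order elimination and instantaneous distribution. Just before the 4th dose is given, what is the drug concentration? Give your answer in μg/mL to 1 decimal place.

f = (1/2)^(τ/t½) = (1/2)^(28/13) ≈ 0.2247.
C₀ = D/Vd = 1457/262 ≈ 5.561 μg/mL.
Before the 4th dose, 3 doses have been given. Superposition: Cmin = C₀·(f + f² + … + f^3).
≈ 5.561 × (0.2247 + 0.0505 + 0.0113) ≈ 5.561 × 0.2865 ≈ 1.593 μg/mL.

1.6 μg/mL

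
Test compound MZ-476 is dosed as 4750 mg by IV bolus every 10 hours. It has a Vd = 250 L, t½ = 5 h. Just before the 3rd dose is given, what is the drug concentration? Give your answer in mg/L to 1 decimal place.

f = (1/2)^(τ/t½) = (1/2)^(10/5) ≈ 0.2500.
C₀ = D/Vd = 4750/250 ≈ 19.000 mg/L.
Before the 3rd dose, 2 doses have been given. Superposition: Cmin = C₀·(f + f²).
≈ 19.000 × (0.2500 + 0.0625) ≈ 19.000 × 0.3125 ≈ 5.938 mg/L.

5.9 mg/L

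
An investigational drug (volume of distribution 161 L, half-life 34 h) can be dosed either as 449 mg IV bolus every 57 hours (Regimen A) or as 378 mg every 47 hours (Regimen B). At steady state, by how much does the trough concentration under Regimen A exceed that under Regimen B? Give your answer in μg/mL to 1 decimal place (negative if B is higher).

-0.2 μg/mL

Regimen A: f = (1/2)^(57/34) ≈ 0.3128; Cmin,ss = (449/161)·f/(1−f) ≈ 1.269 μg/mL.
Regimen B: f = (1/2)^(47/34) ≈ 0.3836; Cmin,ss = (378/161)·f/(1−f) ≈ 1.461 μg/mL.
Difference ≈ 1.269 − 1.461 ≈ -0.192 μg/mL.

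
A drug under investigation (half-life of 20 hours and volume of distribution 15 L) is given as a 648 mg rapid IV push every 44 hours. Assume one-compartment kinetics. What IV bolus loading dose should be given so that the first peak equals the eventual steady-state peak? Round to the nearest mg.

f = (1/2)^(44/20) ≈ 0.217638; accumulation ratio R = 1/(1−f) ≈ 1.27818.
Loading dose to hit Cmax,ss on first dose: D_load = D_maint·R ≈ 648 × 1.27818 ≈ 828.26 mg.

828 mg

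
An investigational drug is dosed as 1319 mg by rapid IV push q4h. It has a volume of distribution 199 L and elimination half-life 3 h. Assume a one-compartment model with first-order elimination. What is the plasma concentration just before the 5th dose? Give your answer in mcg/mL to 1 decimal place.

f = (1/2)^(τ/t½) = (1/2)^(4/3) ≈ 0.3969.
C₀ = D/Vd = 1319/199 ≈ 6.628 mcg/mL.
Before the 5th dose, 4 doses have been given. Superposition: Cmin = C₀·(f + f² + … + f^4).
≈ 6.628 × (0.3969 + 0.1575 + 0.0625 + 0.0248) ≈ 6.628 × 0.6417 ≈ 4.253 mcg/mL.

4.3 mcg/mL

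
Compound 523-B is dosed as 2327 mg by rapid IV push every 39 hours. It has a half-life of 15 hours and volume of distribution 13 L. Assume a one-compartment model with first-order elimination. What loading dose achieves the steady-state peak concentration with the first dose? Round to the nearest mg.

f = (1/2)^(39/15) ≈ 0.164938; accumulation ratio R = 1/(1−f) ≈ 1.19752.
Loading dose to hit Cmax,ss on first dose: D_load = D_maint·R ≈ 2327 × 1.19752 ≈ 2786.63 mg.

2787 mg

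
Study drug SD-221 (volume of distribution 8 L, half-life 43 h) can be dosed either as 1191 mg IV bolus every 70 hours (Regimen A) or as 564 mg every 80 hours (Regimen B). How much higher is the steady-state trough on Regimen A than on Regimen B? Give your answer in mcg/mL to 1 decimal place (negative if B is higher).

44.4 mcg/mL

Regimen A: f = (1/2)^(70/43) ≈ 0.3236; Cmin,ss = (1191/8)·f/(1−f) ≈ 71.224 mcg/mL.
Regimen B: f = (1/2)^(80/43) ≈ 0.2754; Cmin,ss = (564/8)·f/(1−f) ≈ 26.795 mcg/mL.
Difference ≈ 71.224 − 26.795 ≈ 44.429 mcg/mL.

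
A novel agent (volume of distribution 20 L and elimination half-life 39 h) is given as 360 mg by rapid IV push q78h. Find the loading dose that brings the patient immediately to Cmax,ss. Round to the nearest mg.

480 mg

f = (1/2)^(78/39) ≈ 0.250000; accumulation ratio R = 1/(1−f) ≈ 1.33333.
Loading dose to hit Cmax,ss on first dose: D_load = D_maint·R ≈ 360 × 1.33333 ≈ 480.00 mg.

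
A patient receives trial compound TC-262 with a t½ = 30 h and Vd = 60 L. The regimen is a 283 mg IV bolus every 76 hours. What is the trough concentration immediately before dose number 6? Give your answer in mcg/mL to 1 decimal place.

f = (1/2)^(τ/t½) = (1/2)^(76/30) ≈ 0.1727.
C₀ = D/Vd = 283/60 ≈ 4.717 mcg/mL.
Before the 6th dose, 5 doses have been given. Superposition: Cmin = C₀·(f + f² + … + f^5).
≈ 4.717 × (0.1727 + 0.0298 + 0.0052 + 0.0009 + 0.0002) ≈ 4.717 × 0.2088 ≈ 0.985 mcg/mL.

1.0 mcg/mL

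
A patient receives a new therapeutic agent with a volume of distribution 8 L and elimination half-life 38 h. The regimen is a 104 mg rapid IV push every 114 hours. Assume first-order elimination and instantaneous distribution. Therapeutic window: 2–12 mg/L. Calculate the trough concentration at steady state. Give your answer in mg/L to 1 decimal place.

The dosing interval is 3 half-lives, so f = 2^(−3) = 0.125.
Accumulation ratio R = 1/(1 − f) = 1/0.875 = 8/7.
Single-dose peak C₀ = D/Vd = 104/8 = 13 mg/L.
Steady-state peak Cmax,ss = C₀·R = 13 × 8/7 ≈ 14.857 mg/L.
Steady-state trough Cmin,ss = Cmax,ss·f ≈ 14.857 × 0.125 ≈ 1.857 mg/L.
Trough 1.9 mg/L vs MEC 2 mg/L: subtherapeutic.

1.9 mg/L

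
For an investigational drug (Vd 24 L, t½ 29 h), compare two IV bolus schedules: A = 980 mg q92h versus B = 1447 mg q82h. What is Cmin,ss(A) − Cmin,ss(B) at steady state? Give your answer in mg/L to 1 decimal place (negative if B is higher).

Regimen A: f = (1/2)^(92/29) ≈ 0.1109; Cmin,ss = (980/24)·f/(1−f) ≈ 5.093 mg/L.
Regimen B: f = (1/2)^(82/29) ≈ 0.1409; Cmin,ss = (1447/24)·f/(1−f) ≈ 9.888 mg/L.
Difference ≈ 5.093 − 9.888 ≈ -4.795 mg/L.

-4.8 mg/L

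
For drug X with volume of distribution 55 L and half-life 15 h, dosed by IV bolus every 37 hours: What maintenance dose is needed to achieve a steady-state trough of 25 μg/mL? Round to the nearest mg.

6226 mg

τ/t½ = 37/15 ≈ 2.4667, so f = (1/2)^(37/15) ≈ 0.180909.
Cmin,ss = (D/Vd)·f/(1−f), so D = Cmin,ss·Vd·(1−f)/f.
D = 25 × 55 × (1−f)/f ≈ 25 × 55 × 4.52764 ≈ 6225.51 mg.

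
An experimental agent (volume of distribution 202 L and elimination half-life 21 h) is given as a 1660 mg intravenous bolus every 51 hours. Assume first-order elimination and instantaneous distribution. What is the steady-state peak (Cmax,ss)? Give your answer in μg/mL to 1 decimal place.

10.1 μg/mL

τ/t½ = 51/21 ≈ 2.4286, so fraction remaining f = (1/2)^(51/21) ≈ 0.1857.
Accumulation ratio R = 1/(1 − f) ≈ 1/0.8143 ≈ 1.2280.
Single-dose peak C₀ = D/Vd = 1660/202 ≈ 8.218 μg/mL.
Steady-state peak Cmax,ss = C₀·R ≈ 8.218 × 1.2280 ≈ 10.092 μg/mL.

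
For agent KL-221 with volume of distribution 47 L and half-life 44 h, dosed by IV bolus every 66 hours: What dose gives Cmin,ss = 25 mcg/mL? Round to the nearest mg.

2148 mg

τ/t½ = 66/44 ≈ 1.5, so f = (1/2)^(66/44) ≈ 0.353553.
Cmin,ss = (D/Vd)·f/(1−f), so D = Cmin,ss·Vd·(1−f)/f.
D = 25 × 47 × (1−f)/f ≈ 25 × 47 × 1.82843 ≈ 2148.41 mg.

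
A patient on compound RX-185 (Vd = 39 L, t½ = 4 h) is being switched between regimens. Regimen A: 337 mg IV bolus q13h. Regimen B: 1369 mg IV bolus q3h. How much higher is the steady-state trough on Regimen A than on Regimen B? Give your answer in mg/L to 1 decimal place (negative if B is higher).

Regimen A: f = (1/2)^(13/4) ≈ 0.1051; Cmin,ss = (337/39)·f/(1−f) ≈ 1.015 mg/L.
Regimen B: f = (1/2)^(3/4) ≈ 0.5946; Cmin,ss = (1369/39)·f/(1−f) ≈ 51.485 mg/L.
Difference ≈ 1.015 − 51.485 ≈ -50.470 mg/L.

-50.5 mg/L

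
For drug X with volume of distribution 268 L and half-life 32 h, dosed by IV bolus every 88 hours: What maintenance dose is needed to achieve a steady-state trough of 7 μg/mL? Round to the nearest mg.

τ/t½ = 88/32 ≈ 2.75, so f = (1/2)^(88/32) ≈ 0.148651.
Cmin,ss = (D/Vd)·f/(1−f), so D = Cmin,ss·Vd·(1−f)/f.
D = 7 × 268 × (1−f)/f ≈ 7 × 268 × 5.72717 ≈ 10744.17 mg.

10744 mg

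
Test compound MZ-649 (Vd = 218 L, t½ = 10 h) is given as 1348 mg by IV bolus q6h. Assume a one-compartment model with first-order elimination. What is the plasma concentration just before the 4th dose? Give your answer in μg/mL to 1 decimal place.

8.5 μg/mL

f = (1/2)^(τ/t½) = (1/2)^(6/10) ≈ 0.6598.
C₀ = D/Vd = 1348/218 ≈ 6.183 μg/mL.
Before the 4th dose, 3 doses have been given. Superposition: Cmin = C₀·(f + f² + … + f^3).
≈ 6.183 × (0.6598 + 0.4353 + 0.2872) ≈ 6.183 × 1.3823 ≈ 8.547 μg/mL.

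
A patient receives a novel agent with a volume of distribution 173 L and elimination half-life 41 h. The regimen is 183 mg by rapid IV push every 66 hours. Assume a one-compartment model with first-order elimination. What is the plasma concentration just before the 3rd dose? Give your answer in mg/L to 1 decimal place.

f = (1/2)^(τ/t½) = (1/2)^(66/41) ≈ 0.3277.
C₀ = D/Vd = 183/173 ≈ 1.058 mg/L.
Before the 3rd dose, 2 doses have been given. Superposition: Cmin = C₀·(f + f²).
≈ 1.058 × (0.3277 + 0.1074) ≈ 1.058 × 0.4351 ≈ 0.460 mg/L.

0.5 mg/L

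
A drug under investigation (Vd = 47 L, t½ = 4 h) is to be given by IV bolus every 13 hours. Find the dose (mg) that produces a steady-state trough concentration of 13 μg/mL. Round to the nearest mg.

5202 mg

τ/t½ = 13/4 ≈ 3.25, so f = (1/2)^(13/4) ≈ 0.105112.
Cmin,ss = (D/Vd)·f/(1−f), so D = Cmin,ss·Vd·(1−f)/f.
D = 13 × 47 × (1−f)/f ≈ 13 × 47 × 8.51366 ≈ 5201.85 mg.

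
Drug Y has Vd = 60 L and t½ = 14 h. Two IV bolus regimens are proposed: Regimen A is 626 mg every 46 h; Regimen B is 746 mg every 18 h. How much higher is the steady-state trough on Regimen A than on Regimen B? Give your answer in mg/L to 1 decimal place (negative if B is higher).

Regimen A: f = (1/2)^(46/14) ≈ 0.1025; Cmin,ss = (626/60)·f/(1−f) ≈ 1.192 mg/L.
Regimen B: f = (1/2)^(18/14) ≈ 0.4102; Cmin,ss = (746/60)·f/(1−f) ≈ 8.647 mg/L.
Difference ≈ 1.192 − 8.647 ≈ -7.455 mg/L.

-7.5 mg/L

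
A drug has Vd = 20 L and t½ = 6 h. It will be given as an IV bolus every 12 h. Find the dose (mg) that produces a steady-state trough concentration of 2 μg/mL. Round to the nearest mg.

τ/t½ = 12/6 ≈ 2, so f = (1/2)^(12/6) ≈ 0.250000.
Cmin,ss = (D/Vd)·f/(1−f), so D = Cmin,ss·Vd·(1−f)/f.
D = 2 × 20 × (1−f)/f ≈ 2 × 20 × 3.00000 ≈ 120.00 mg.

120 mg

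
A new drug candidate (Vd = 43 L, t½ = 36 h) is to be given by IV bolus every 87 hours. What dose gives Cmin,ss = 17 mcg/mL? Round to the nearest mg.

3172 mg

τ/t½ = 87/36 ≈ 2.4167, so f = (1/2)^(87/36) ≈ 0.187288.
Cmin,ss = (D/Vd)·f/(1−f), so D = Cmin,ss·Vd·(1−f)/f.
D = 17 × 43 × (1−f)/f ≈ 17 × 43 × 4.33937 ≈ 3172.08 mg.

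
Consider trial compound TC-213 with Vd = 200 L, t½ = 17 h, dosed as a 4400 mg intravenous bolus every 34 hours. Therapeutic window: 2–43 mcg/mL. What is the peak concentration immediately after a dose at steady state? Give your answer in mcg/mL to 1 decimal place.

29.3 mcg/mL

τ = 34 h = 2 half-lives, so f = (1/2)^2 = 0.25.
At steady state, R = 1/(1 − 0.25) = 4/3.
Single-dose peak C₀ = D/Vd = 4400/200 = 22 mcg/mL.
Steady-state peak Cmax,ss = C₀·R = 22 × 4/3 ≈ 29.333 mcg/mL.
Peak 29.3 mcg/mL vs MTC 43 mcg/mL: below toxic threshold.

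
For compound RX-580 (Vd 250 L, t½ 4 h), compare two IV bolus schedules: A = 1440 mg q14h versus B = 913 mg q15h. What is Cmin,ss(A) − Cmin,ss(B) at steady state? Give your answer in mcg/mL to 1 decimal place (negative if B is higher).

Regimen A: f = (1/2)^(14/4) ≈ 0.0884; Cmin,ss = (1440/250)·f/(1−f) ≈ 0.559 mcg/mL.
Regimen B: f = (1/2)^(15/4) ≈ 0.0743; Cmin,ss = (913/250)·f/(1−f) ≈ 0.293 mcg/mL.
Difference ≈ 0.559 − 0.293 ≈ 0.266 mcg/mL.

0.3 mcg/mL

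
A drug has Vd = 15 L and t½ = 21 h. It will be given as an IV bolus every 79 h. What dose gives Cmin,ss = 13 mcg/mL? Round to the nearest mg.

2450 mg

τ/t½ = 79/21 ≈ 3.7619, so f = (1/2)^(79/21) ≈ 0.073715.
Cmin,ss = (D/Vd)·f/(1−f), so D = Cmin,ss·Vd·(1−f)/f.
D = 13 × 15 × (1−f)/f ≈ 13 × 15 × 12.56576 ≈ 2450.32 mg.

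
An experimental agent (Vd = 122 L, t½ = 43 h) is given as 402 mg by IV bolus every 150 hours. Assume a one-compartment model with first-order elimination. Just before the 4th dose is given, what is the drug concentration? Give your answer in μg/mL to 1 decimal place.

f = (1/2)^(τ/t½) = (1/2)^(150/43) ≈ 0.0891.
C₀ = D/Vd = 402/122 ≈ 3.295 μg/mL.
Before the 4th dose, 3 doses have been given. Superposition: Cmin = C₀·(f + f² + … + f^3).
≈ 3.295 × (0.0891 + 0.0079 + 0.0007) ≈ 3.295 × 0.0977 ≈ 0.322 μg/mL.

0.3 μg/mL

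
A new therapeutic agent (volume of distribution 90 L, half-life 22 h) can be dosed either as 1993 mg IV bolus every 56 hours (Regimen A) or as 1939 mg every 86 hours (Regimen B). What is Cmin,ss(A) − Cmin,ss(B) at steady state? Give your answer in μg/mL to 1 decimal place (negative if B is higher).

3.0 μg/mL

Regimen A: f = (1/2)^(56/22) ≈ 0.1713; Cmin,ss = (1993/90)·f/(1−f) ≈ 4.577 μg/mL.
Regimen B: f = (1/2)^(86/22) ≈ 0.0666; Cmin,ss = (1939/90)·f/(1−f) ≈ 1.537 μg/mL.
Difference ≈ 4.577 − 1.537 ≈ 3.040 μg/mL.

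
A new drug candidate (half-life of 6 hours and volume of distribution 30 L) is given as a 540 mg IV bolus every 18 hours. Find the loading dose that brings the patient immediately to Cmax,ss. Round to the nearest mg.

f = (1/2)^(18/6) ≈ 0.125000; accumulation ratio R = 1/(1−f) ≈ 1.14286.
Loading dose to hit Cmax,ss on first dose: D_load = D_maint·R ≈ 540 × 1.14286 ≈ 617.14 mg.

617 mg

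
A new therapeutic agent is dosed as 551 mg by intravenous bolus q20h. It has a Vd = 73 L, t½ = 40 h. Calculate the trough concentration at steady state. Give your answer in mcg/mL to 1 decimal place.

τ/t½ = 20/40 ≈ 0.5, so fraction remaining f = (1/2)^(20/40) ≈ 0.7071.
Single-dose peak C₀ = D/Vd = 551/73 ≈ 7.548 mcg/mL.
Steady-state trough Cmin,ss = C₀·f/(1−f) ≈ 7.548 × 0.7071/0.2929 ≈ 18.222 mcg/mL.

18.2 mcg/mL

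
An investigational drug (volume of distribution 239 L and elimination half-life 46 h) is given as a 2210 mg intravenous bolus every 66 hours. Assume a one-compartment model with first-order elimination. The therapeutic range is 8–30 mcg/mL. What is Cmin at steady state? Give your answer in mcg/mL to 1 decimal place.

k = ln2/t½ = ln2/46 ≈ 0.015068 h⁻¹; fraction remaining f = e^(−kτ) = e^(−0.015068×66) ≈ 0.3699.
Each bolus raises the concentration by D/Vd = 2210/239 ≈ 9.247 mcg/mL.
Steady-state trough Cmin,ss = C₀·f/(1−f) ≈ 9.247 × 0.3699/0.6301 ≈ 5.428 mcg/mL.
Trough 5.4 mcg/mL vs MEC 8 mcg/mL: subtherapeutic.

5.4 mcg/mL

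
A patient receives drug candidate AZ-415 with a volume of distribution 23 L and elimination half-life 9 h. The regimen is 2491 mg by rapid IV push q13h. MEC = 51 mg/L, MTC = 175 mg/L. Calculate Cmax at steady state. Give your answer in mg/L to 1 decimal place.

171.2 mg/L

Over one 13-h interval, 13/9 ≈ 1.4444 half-lives elapse, leaving f ≈ 0.3674 of each dose.
Accumulation ratio R = 1/(1 − f) ≈ 1/0.6326 ≈ 1.5808.
Each bolus raises the concentration by D/Vd = 2491/23 ≈ 108.304 mg/L.
Steady-state peak Cmax,ss = C₀·R ≈ 108.304 × 1.5808 ≈ 171.207 mg/L.
Peak 171.2 mg/L vs MTC 175 mg/L: below toxic threshold.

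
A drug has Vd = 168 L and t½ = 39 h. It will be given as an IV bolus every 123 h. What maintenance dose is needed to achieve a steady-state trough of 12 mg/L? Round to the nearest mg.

15927 mg

τ/t½ = 123/39 ≈ 3.1538, so f = (1/2)^(123/39) ≈ 0.112356.
Cmin,ss = (D/Vd)·f/(1−f), so D = Cmin,ss·Vd·(1−f)/f.
D = 12 × 168 × (1−f)/f ≈ 12 × 168 × 7.90028 ≈ 15926.96 mg.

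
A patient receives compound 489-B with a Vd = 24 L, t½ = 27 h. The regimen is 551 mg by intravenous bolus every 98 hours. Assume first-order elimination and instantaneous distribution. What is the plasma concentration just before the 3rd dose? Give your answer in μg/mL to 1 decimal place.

2.0 μg/mL

f = (1/2)^(τ/t½) = (1/2)^(98/27) ≈ 0.0808.
C₀ = D/Vd = 551/24 ≈ 22.958 μg/mL.
Before the 3rd dose, 2 doses have been given. Superposition: Cmin = C₀·(f + f²).
≈ 22.958 × (0.0808 + 0.0065) ≈ 22.958 × 0.0873 ≈ 2.004 μg/mL.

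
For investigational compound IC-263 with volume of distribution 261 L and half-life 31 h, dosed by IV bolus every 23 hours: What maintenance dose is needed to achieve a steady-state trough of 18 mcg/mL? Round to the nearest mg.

τ/t½ = 23/31 ≈ 0.74194, so f = (1/2)^(23/31) ≈ 0.597937.
Cmin,ss = (D/Vd)·f/(1−f), so D = Cmin,ss·Vd·(1−f)/f.
D = 18 × 261 × (1−f)/f ≈ 18 × 261 × 0.67242 ≈ 3159.03 mg.

3159 mg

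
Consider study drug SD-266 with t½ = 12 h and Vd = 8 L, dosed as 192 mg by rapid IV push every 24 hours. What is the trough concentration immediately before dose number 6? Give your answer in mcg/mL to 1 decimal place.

f = (1/2)^(τ/t½) = (1/2)^(24/12) ≈ 0.2500.
C₀ = D/Vd = 192/8 ≈ 24.000 mcg/mL.
Before the 6th dose, 5 doses have been given. Superposition: Cmin = C₀·(f + f² + … + f^5).
≈ 24.000 × (0.2500 + 0.0625 + 0.0156 + 0.0039 + 0.0010) ≈ 24.000 × 0.3330 ≈ 7.992 mcg/mL.

8.0 mcg/mL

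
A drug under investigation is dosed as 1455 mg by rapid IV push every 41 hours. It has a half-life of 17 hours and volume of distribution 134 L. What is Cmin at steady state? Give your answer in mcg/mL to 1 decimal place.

τ/t½ = 41/17 ≈ 2.4118, so fraction remaining f = (1/2)^(41/17) ≈ 0.1879.
At steady state, accumulation factor R = 1/(1 − e^(−kτ)) ≈ 1.2314.
Each bolus raises the concentration by D/Vd = 1455/134 ≈ 10.858 mcg/mL.
Cmax,ss = C₀/(1 − f) ≈ 10.858/0.8121 ≈ 13.370 mcg/mL.
One interval later, Cmin,ss = Cmax,ss·e^(−kτ) ≈ 13.370 × 0.1879 ≈ 2.512 mcg/mL.

2.5 mcg/mL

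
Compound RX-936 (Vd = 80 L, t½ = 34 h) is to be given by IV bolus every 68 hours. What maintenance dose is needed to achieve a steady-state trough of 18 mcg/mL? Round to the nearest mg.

4320 mg

τ/t½ = 68/34 ≈ 2, so f = (1/2)^(68/34) ≈ 0.250000.
Cmin,ss = (D/Vd)·f/(1−f), so D = Cmin,ss·Vd·(1−f)/f.
D = 18 × 80 × (1−f)/f ≈ 18 × 80 × 3.00000 ≈ 4320.00 mg.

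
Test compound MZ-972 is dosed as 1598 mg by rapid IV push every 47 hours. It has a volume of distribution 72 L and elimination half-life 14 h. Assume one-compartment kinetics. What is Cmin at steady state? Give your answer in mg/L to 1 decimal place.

Over one 47-h interval, 47/14 ≈ 3.3571 half-lives elapse, leaving f ≈ 0.0976 of each dose.
Accumulation ratio R = 1/(1 − f) ≈ 1/0.9024 ≈ 1.1082.
Single-dose peak C₀ = D/Vd = 1598/72 ≈ 22.194 mg/L.
Cmax,ss = C₀/(1 − f) ≈ 22.194/0.9024 ≈ 24.594 mg/L.
One interval later, Cmin,ss = Cmax,ss·e^(−kτ) ≈ 24.594 × 0.0976 ≈ 2.400 mg/L.

2.4 mg/L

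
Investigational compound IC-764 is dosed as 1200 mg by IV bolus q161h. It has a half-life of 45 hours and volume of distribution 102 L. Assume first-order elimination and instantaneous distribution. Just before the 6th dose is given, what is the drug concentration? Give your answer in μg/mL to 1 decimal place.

f = (1/2)^(τ/t½) = (1/2)^(161/45) ≈ 0.0837.
C₀ = D/Vd = 1200/102 ≈ 11.765 μg/mL.
Before the 6th dose, 5 doses have been given. Superposition: Cmin = C₀·(f + f² + … + f^5).
≈ 11.765 × (0.0837 + 0.0070 + 0.0006 + 0.0000 + 0.0000) ≈ 11.765 × 0.0913 ≈ 1.074 μg/mL.

1.1 μg/mL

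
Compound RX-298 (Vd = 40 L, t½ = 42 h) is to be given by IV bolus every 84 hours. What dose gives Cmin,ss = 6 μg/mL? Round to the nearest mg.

τ/t½ = 84/42 ≈ 2, so f = (1/2)^(84/42) ≈ 0.250000.
Cmin,ss = (D/Vd)·f/(1−f), so D = Cmin,ss·Vd·(1−f)/f.
D = 6 × 40 × (1−f)/f ≈ 6 × 40 × 3.00000 ≈ 720.00 mg.

720 mg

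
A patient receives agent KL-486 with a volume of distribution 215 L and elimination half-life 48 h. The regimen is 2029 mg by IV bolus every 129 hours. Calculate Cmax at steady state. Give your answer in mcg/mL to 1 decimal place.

11.2 mcg/mL

Over one 129-h interval, 129/48 ≈ 2.6875 half-lives elapse, leaving f ≈ 0.1552 of each dose.
Accumulation ratio R = 1/(1 − f) ≈ 1/0.8448 ≈ 1.1837.
Single-dose peak C₀ = D/Vd = 2029/215 ≈ 9.437 mcg/mL.
Steady-state peak Cmax,ss = C₀·R ≈ 9.437 × 1.1837 ≈ 11.171 mcg/mL.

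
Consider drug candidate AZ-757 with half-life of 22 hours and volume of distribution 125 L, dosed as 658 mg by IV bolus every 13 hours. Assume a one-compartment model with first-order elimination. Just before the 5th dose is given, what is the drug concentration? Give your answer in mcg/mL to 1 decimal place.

8.4 mcg/mL

f = (1/2)^(τ/t½) = (1/2)^(13/22) ≈ 0.6639.
C₀ = D/Vd = 658/125 ≈ 5.264 mcg/mL.
Before the 5th dose, 4 doses have been given. Superposition: Cmin = C₀·(f + f² + … + f^4).
≈ 5.264 × (0.6639 + 0.4408 + 0.2926 + 0.1943) ≈ 5.264 × 1.5916 ≈ 8.378 mcg/mL.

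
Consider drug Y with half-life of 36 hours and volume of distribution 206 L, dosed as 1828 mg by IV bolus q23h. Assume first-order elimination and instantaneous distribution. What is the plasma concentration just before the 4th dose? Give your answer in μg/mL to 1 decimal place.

f = (1/2)^(τ/t½) = (1/2)^(23/36) ≈ 0.6422.
C₀ = D/Vd = 1828/206 ≈ 8.874 μg/mL.
Before the 4th dose, 3 doses have been given. Superposition: Cmin = C₀·(f + f² + … + f^3).
≈ 8.874 × (0.6422 + 0.4124 + 0.2649) ≈ 8.874 × 1.3195 ≈ 11.709 μg/mL.

11.7 μg/mL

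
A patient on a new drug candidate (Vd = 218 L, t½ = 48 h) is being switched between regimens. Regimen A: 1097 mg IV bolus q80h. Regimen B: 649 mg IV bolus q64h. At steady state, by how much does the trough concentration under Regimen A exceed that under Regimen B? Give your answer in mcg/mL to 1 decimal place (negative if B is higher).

0.4 mcg/mL

Regimen A: f = (1/2)^(80/48) ≈ 0.3150; Cmin,ss = (1097/218)·f/(1−f) ≈ 2.314 mcg/mL.
Regimen B: f = (1/2)^(64/48) ≈ 0.3969; Cmin,ss = (649/218)·f/(1−f) ≈ 1.959 mcg/mL.
Difference ≈ 2.314 − 1.959 ≈ 0.355 mcg/mL.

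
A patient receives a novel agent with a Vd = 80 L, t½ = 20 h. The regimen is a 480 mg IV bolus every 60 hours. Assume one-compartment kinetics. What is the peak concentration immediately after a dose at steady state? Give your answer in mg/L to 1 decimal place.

The dosing interval is 3 half-lives, so f = 2^(−3) = 0.125.
At steady state, R = 1/(1 − 0.125) = 8/7.
Single-dose peak C₀ = D/Vd = 480/80 = 6 mg/L.
Steady-state peak Cmax,ss = C₀·R = 6 × 8/7 ≈ 6.857 mg/L.

6.9 mg/L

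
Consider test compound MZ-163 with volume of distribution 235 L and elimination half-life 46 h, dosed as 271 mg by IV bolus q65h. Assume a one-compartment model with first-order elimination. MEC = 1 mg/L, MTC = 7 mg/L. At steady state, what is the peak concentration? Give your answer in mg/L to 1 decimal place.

1.8 mg/L

τ/t½ = 65/46 ≈ 1.413, so fraction remaining f = (1/2)^(65/46) ≈ 0.3755.
Accumulation ratio R = 1/(1 − f) ≈ 1/0.6245 ≈ 1.6013.
Single-dose peak C₀ = D/Vd = 271/235 ≈ 1.153 mg/L.
Cmax,ss = C₀/(1 − f) ≈ 1.153/0.6245 ≈ 1.846 mg/L.
Peak 1.8 mg/L vs MTC 7 mg/L: below toxic threshold.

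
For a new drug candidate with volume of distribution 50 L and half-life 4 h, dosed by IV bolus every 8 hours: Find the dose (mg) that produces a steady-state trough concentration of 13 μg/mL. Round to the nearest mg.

1950 mg

τ/t½ = 8/4 ≈ 2, so f = (1/2)^(8/4) ≈ 0.250000.
Cmin,ss = (D/Vd)·f/(1−f), so D = Cmin,ss·Vd·(1−f)/f.
D = 13 × 50 × (1−f)/f ≈ 13 × 50 × 3.00000 ≈ 1950.00 mg.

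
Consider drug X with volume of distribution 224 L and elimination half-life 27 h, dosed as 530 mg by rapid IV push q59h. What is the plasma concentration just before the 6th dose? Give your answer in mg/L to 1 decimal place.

f = (1/2)^(τ/t½) = (1/2)^(59/27) ≈ 0.2199.
C₀ = D/Vd = 530/224 ≈ 2.366 mg/L.
Before the 6th dose, 5 doses have been given. Superposition: Cmin = C₀·(f + f² + … + f^5).
≈ 2.366 × (0.2199 + 0.0484 + 0.0106 + 0.0023 + 0.0005) ≈ 2.366 × 0.2817 ≈ 0.667 mg/L.

0.7 mg/L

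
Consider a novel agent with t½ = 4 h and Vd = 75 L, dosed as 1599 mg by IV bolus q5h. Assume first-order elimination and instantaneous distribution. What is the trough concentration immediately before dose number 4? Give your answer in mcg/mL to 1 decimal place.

f = (1/2)^(τ/t½) = (1/2)^(5/4) ≈ 0.4204.
C₀ = D/Vd = 1599/75 ≈ 21.320 mcg/mL.
Before the 4th dose, 3 doses have been given. Superposition: Cmin = C₀·(f + f² + … + f^3).
≈ 21.320 × (0.4204 + 0.1767 + 0.0743) ≈ 21.320 × 0.6714 ≈ 14.314 mcg/mL.

14.3 mcg/mL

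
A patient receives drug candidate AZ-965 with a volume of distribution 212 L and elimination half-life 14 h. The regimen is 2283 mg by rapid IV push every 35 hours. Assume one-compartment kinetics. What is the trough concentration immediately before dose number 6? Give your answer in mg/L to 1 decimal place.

2.3 mg/L

f = (1/2)^(τ/t½) = (1/2)^(35/14) ≈ 0.1768.
C₀ = D/Vd = 2283/212 ≈ 10.769 mg/L.
Before the 6th dose, 5 doses have been given. Superposition: Cmin = C₀·(f + f² + … + f^5).
≈ 10.769 × (0.1768 + 0.0313 + 0.0055 + 0.0010 + 0.0002) ≈ 10.769 × 0.2148 ≈ 2.313 mg/L.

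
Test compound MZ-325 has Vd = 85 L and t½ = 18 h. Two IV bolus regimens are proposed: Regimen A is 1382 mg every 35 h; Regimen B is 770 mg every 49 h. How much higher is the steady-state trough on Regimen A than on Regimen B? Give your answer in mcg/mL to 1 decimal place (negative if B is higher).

Regimen A: f = (1/2)^(35/18) ≈ 0.2598; Cmin,ss = (1382/85)·f/(1−f) ≈ 5.707 mcg/mL.
Regimen B: f = (1/2)^(49/18) ≈ 0.1515; Cmin,ss = (770/85)·f/(1−f) ≈ 1.617 mcg/mL.
Difference ≈ 5.707 − 1.617 ≈ 4.090 mcg/mL.

4.1 mcg/mL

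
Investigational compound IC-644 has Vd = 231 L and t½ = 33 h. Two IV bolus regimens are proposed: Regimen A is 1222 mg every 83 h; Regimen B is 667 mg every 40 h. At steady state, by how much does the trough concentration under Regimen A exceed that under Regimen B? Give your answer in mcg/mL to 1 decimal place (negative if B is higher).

-1.1 mcg/mL

Regimen A: f = (1/2)^(83/33) ≈ 0.1749; Cmin,ss = (1222/231)·f/(1−f) ≈ 1.121 mcg/mL.
Regimen B: f = (1/2)^(40/33) ≈ 0.4316; Cmin,ss = (667/231)·f/(1−f) ≈ 2.193 mcg/mL.
Difference ≈ 1.121 − 2.193 ≈ -1.072 mcg/mL.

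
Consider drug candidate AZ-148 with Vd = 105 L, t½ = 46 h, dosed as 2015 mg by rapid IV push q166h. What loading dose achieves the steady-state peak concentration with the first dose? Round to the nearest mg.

f = (1/2)^(166/46) ≈ 0.081974; accumulation ratio R = 1/(1−f) ≈ 1.08929.
Loading dose to hit Cmax,ss on first dose: D_load = D_maint·R ≈ 2015 × 1.08929 ≈ 2194.92 mg.

2195 mg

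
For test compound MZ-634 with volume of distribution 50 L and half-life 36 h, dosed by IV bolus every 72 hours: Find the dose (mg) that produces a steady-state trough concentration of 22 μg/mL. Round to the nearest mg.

3300 mg

τ/t½ = 72/36 ≈ 2, so f = (1/2)^(72/36) ≈ 0.250000.
Cmin,ss = (D/Vd)·f/(1−f), so D = Cmin,ss·Vd·(1−f)/f.
D = 22 × 50 × (1−f)/f ≈ 22 × 50 × 3.00000 ≈ 3300.00 mg.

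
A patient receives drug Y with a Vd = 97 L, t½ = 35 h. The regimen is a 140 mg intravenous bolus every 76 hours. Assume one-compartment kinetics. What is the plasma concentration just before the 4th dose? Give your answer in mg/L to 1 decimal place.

0.4 mg/L

f = (1/2)^(τ/t½) = (1/2)^(76/35) ≈ 0.2220.
C₀ = D/Vd = 140/97 ≈ 1.443 mg/L.
Before the 4th dose, 3 doses have been given. Superposition: Cmin = C₀·(f + f² + … + f^3).
≈ 1.443 × (0.2220 + 0.0493 + 0.0109) ≈ 1.443 × 0.2822 ≈ 0.407 mg/L.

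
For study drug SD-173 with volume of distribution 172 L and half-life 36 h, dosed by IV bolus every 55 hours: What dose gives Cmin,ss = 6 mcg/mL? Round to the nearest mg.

1944 mg

τ/t½ = 55/36 ≈ 1.5278, so f = (1/2)^(55/36) ≈ 0.346811.
Cmin,ss = (D/Vd)·f/(1−f), so D = Cmin,ss·Vd·(1−f)/f.
D = 6 × 172 × (1−f)/f ≈ 6 × 172 × 1.88341 ≈ 1943.68 mg.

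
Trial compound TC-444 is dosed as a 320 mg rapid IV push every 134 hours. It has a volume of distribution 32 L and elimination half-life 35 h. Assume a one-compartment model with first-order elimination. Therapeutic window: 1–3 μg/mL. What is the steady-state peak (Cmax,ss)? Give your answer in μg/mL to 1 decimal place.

10.8 μg/mL

k = ln2/t½ = ln2/35 ≈ 0.019804 h⁻¹; fraction remaining f = e^(−kτ) = e^(−0.019804×134) ≈ 0.0704.
Accumulation ratio R = 1/(1 − f) ≈ 1/0.9296 ≈ 1.0757.
Single-dose peak C₀ = D/Vd = 320/32 ≈ 10.000 μg/mL.
Steady-state peak Cmax,ss = C₀·R ≈ 10.000 × 1.0757 ≈ 10.757 μg/mL.
Peak 10.8 μg/mL vs MTC 3 μg/mL: exceeds toxic threshold.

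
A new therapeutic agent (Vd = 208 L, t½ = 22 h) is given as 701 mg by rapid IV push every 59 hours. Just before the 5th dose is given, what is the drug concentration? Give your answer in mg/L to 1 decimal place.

0.6 mg/L

f = (1/2)^(τ/t½) = (1/2)^(59/22) ≈ 0.1558.
C₀ = D/Vd = 701/208 ≈ 3.370 mg/L.
Before the 5th dose, 4 doses have been given. Superposition: Cmin = C₀·(f + f² + … + f^4).
≈ 3.370 × (0.1558 + 0.0243 + 0.0038 + 0.0006) ≈ 3.370 × 0.1845 ≈ 0.622 mg/L.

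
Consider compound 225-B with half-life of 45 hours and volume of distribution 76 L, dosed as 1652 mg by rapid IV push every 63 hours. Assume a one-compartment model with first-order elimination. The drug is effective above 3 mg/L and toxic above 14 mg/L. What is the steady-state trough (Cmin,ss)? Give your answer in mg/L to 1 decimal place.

τ/t½ = 63/45 ≈ 1.4, so fraction remaining f = (1/2)^(63/45) ≈ 0.3789.
Accumulation ratio R = 1/(1 − f) ≈ 1/0.6211 ≈ 1.6100.
Each bolus raises the concentration by D/Vd = 1652/76 ≈ 21.737 mg/L.
Steady-state peak Cmax,ss = C₀·R ≈ 21.737 × 1.6100 ≈ 34.997 mg/L.
One interval later, Cmin,ss = Cmax,ss·e^(−kτ) ≈ 34.997 × 0.3789 ≈ 13.260 mg/L.
Trough 13.3 mg/L vs MEC 3 mg/L: adequate.

13.3 mg/L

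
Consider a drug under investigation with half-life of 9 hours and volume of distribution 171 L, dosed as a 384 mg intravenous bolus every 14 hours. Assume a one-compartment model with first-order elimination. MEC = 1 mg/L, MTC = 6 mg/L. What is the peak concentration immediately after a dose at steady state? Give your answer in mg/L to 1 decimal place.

3.4 mg/L

τ/t½ = 14/9 ≈ 1.5556, so fraction remaining f = (1/2)^(14/9) ≈ 0.3402.
Accumulation ratio R = 1/(1 − f) ≈ 1/0.6598 ≈ 1.5156.
Single-dose peak C₀ = D/Vd = 384/171 ≈ 2.246 mg/L.
Steady-state peak Cmax,ss = C₀·R ≈ 2.246 × 1.5156 ≈ 3.404 mg/L.
Peak 3.4 mg/L vs MTC 6 mg/L: below toxic threshold.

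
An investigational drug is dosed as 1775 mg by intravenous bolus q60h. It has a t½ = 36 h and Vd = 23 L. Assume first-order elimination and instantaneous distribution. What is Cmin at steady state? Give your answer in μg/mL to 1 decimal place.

Over one 60-h interval, 60/36 ≈ 1.6667 half-lives elapse, leaving f ≈ 0.3150 of each dose.
Single-dose peak C₀ = D/Vd = 1775/23 ≈ 77.174 μg/mL.
Steady-state trough Cmin,ss = C₀·f/(1−f) ≈ 77.174 × 0.3150/0.6850 ≈ 35.489 μg/mL.

35.5 μg/mL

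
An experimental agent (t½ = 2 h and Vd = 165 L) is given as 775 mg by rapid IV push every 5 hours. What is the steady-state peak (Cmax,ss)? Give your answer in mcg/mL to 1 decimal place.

Over one 5-h interval, 5/2 ≈ 2.5 half-lives elapse, leaving f ≈ 0.1768 of each dose.
Accumulation ratio R = 1/(1 − f) ≈ 1/0.8232 ≈ 1.2148.
Single-dose peak C₀ = D/Vd = 775/165 ≈ 4.697 mcg/mL.
Steady-state peak Cmax,ss = C₀·R ≈ 4.697 × 1.2148 ≈ 5.706 mcg/mL.

5.7 mcg/mL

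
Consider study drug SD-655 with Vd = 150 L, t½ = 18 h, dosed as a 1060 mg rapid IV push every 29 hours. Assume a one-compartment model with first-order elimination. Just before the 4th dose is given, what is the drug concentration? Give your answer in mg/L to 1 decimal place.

f = (1/2)^(τ/t½) = (1/2)^(29/18) ≈ 0.3273.
C₀ = D/Vd = 1060/150 ≈ 7.067 mg/L.
Before the 4th dose, 3 doses have been given. Superposition: Cmin = C₀·(f + f² + … + f^3).
≈ 7.067 × (0.3273 + 0.1071 + 0.0351) ≈ 7.067 × 0.4695 ≈ 3.318 mg/L.

3.3 mg/L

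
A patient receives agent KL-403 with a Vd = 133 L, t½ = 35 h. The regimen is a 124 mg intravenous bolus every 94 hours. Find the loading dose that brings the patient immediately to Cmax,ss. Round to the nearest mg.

147 mg

f = (1/2)^(94/35) ≈ 0.155424; accumulation ratio R = 1/(1−f) ≈ 1.18403.
Loading dose to hit Cmax,ss on first dose: D_load = D_maint·R ≈ 124 × 1.18403 ≈ 146.82 mg.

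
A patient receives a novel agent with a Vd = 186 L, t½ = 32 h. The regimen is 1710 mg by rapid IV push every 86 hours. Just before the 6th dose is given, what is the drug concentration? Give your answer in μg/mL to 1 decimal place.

f = (1/2)^(τ/t½) = (1/2)^(86/32) ≈ 0.1552.
C₀ = D/Vd = 1710/186 ≈ 9.194 μg/mL.
Before the 6th dose, 5 doses have been given. Superposition: Cmin = C₀·(f + f² + … + f^5).
≈ 9.194 × (0.1552 + 0.0241 + 0.0037 + 0.0006 + 0.0001) ≈ 9.194 × 0.1837 ≈ 1.689 μg/mL.

1.7 μg/mL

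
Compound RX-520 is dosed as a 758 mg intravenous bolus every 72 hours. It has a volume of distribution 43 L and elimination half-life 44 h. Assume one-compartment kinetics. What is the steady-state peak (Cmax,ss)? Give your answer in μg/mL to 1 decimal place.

τ/t½ = 72/44 ≈ 1.6364, so fraction remaining f = (1/2)^(72/44) ≈ 0.3217.
Accumulation ratio R = 1/(1 − f) ≈ 1/0.6783 ≈ 1.4743.
Single-dose peak C₀ = D/Vd = 758/43 ≈ 17.628 μg/mL.
Steady-state peak Cmax,ss = C₀·R ≈ 17.628 × 1.4743 ≈ 25.989 μg/mL.

26.0 μg/mL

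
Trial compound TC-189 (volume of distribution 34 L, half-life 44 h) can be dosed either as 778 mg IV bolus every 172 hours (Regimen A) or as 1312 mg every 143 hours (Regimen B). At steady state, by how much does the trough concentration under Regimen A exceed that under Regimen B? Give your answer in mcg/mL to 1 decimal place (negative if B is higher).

-2.9 mcg/mL

Regimen A: f = (1/2)^(172/44) ≈ 0.0666; Cmin,ss = (778/34)·f/(1−f) ≈ 1.633 mcg/mL.
Regimen B: f = (1/2)^(143/44) ≈ 0.1051; Cmin,ss = (1312/34)·f/(1−f) ≈ 4.532 mcg/mL.
Difference ≈ 1.633 − 4.532 ≈ -2.899 mcg/mL.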